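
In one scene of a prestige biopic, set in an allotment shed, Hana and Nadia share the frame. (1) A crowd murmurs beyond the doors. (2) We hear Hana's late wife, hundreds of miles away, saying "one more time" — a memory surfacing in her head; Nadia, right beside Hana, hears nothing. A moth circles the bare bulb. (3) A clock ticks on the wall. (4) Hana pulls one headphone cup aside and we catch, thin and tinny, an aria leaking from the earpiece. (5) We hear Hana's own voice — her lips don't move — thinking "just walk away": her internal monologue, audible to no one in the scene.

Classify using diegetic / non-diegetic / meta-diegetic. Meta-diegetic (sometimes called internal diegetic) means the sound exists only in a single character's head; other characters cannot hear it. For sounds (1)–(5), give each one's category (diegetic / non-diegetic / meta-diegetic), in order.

Sound (1): ambient/room sound belonging to the story's physical space, so diegetic.
(2) a remembered line, private to Hana — not present in the room, not audible to Nadia → meta-diegetic.
(3) is diegetic: a clock is a real object/event in the scene's world.
Sound (4): the earpiece is a real device on Hana's head — source music, so diegetic.
Sound (5): Hana's thought-voice: a private mental sound no other character can hear, so meta-diegetic.

diegetic, meta-diegetic, diegetic, diegetic, meta-diegetic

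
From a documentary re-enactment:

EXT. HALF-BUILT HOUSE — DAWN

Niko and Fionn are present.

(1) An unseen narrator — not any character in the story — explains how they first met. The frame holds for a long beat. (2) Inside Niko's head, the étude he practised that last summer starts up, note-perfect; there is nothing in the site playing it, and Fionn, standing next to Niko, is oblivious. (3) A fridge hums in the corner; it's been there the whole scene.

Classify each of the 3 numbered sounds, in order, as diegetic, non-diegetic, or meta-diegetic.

Sound (1): commentary laid over the scene from outside the fiction, so non-diegetic.
Sound (2): remembered music, private to Niko — Fionn is oblivious because it isn't in the room, so meta-diegetic.
Sound (3): it's the actual ambient sound of the location, so diegetic.

non-diegetic, meta-diegetic, diegetic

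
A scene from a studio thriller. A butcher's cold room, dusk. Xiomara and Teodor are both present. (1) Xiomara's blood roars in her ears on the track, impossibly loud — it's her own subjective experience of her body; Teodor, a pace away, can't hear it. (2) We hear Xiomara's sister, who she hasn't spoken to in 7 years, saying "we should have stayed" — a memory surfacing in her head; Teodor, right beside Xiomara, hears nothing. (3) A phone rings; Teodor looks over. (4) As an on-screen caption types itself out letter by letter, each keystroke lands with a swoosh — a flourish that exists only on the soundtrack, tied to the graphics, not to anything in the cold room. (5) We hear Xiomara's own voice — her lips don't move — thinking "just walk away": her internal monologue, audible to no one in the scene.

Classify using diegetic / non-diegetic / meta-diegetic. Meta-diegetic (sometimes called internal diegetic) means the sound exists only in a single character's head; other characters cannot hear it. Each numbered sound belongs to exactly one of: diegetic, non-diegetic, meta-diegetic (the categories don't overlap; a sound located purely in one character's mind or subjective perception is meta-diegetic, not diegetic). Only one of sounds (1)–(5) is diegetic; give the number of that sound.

3

Sound (1): it's Xiomara's internal bodily sensation rendered as sound; only Xiomara 'hears' it, so meta-diegetic.
(2) the voice is a memory playing only inside Xiomara's mind; Teodor can't hear it → meta-diegetic.
Sound (3): the sound comes from a phone physically present in the location, so diegetic.
(4) sound married to a title/caption — outside the diegesis by definition → non-diegetic.
Sound (5): it's Xiomara's unspoken thought, heard only by the audience via her subjectivity, so meta-diegetic.
Only (3) is diegetic.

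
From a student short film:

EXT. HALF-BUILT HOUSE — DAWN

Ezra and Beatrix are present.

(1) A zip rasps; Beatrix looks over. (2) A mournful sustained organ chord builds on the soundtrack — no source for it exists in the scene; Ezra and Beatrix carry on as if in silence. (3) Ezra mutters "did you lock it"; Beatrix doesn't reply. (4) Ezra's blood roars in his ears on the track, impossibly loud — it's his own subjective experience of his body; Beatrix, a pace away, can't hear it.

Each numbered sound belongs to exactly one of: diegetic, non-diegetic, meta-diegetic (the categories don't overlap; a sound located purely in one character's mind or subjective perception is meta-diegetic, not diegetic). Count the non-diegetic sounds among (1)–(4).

Sound (1): an in-world source (a zip); characters could hear it, so diegetic.
(2) it has no source in the story world and no character can hear it — it's underscore → non-diegetic.
(3) on-screen dialogue — Ezra speaks and Beatrix is there to hear → diegetic.
(4) is meta-diegetic: point-of-audition from inside Ezra's body; not a sound in the room.
Non-diegetic: (2) — that's 1.

1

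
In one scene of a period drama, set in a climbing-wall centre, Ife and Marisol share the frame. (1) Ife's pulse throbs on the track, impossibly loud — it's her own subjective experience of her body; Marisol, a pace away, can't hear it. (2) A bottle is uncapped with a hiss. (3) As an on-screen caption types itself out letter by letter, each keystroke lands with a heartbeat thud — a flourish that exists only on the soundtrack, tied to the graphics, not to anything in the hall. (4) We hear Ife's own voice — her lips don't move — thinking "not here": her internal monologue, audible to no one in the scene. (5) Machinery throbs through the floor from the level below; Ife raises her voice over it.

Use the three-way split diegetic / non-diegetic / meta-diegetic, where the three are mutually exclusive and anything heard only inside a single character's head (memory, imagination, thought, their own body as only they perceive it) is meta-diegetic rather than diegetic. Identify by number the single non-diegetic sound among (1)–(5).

3

(1) a subjective body sound — Ife's private perception, inaudible to Marisol → meta-diegetic.
Sound (2): the sound comes from a bottle physically present in the location, so diegetic.
Sound (3): sound married to a title/caption — outside the diegesis by definition, so non-diegetic.
(4) it's Ife's unspoken thought, heard only by the audience via her subjectivity → meta-diegetic.
(5) it's the actual ambient sound of the location → diegetic.
Only (3) is non-diegetic.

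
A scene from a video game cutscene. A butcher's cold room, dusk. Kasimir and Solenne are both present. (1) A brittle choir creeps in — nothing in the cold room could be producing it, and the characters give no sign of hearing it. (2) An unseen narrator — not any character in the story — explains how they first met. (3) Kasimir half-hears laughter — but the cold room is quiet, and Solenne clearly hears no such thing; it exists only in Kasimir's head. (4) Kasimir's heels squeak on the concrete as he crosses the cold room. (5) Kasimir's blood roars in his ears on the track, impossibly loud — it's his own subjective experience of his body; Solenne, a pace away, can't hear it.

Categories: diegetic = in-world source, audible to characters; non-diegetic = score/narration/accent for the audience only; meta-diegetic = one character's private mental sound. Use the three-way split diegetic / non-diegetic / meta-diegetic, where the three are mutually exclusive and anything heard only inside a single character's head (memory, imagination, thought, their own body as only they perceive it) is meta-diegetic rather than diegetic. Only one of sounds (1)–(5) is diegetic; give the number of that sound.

(1) is non-diegetic: it has no source in the story world and no character can hear it — it's underscore.
Sound (2): the narrator exists outside the story world, addressing only the audience, so non-diegetic.
Sound (3): subjective to Kasimir: the cold room is silent and Solenne hears nothing, so meta-diegetic.
Sound (4): Kasimir's footsteps are produced in the story world, so diegetic.
(5) is meta-diegetic: a subjective body sound — Kasimir's private perception, inaudible to Solenne.
Only (4) is diegetic.

4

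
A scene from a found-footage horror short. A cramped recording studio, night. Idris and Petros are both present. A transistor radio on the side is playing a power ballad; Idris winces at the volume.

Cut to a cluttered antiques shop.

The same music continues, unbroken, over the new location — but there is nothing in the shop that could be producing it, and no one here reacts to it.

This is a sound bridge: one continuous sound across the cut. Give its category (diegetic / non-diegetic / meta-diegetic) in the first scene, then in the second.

diegetic, non-diegetic

Scene one: a transistor radio is an on-screen source and Idris reacts to it → diegetic.
Scene two: there is no source in the shop and no one hears it — it's now underscore → non-diegetic.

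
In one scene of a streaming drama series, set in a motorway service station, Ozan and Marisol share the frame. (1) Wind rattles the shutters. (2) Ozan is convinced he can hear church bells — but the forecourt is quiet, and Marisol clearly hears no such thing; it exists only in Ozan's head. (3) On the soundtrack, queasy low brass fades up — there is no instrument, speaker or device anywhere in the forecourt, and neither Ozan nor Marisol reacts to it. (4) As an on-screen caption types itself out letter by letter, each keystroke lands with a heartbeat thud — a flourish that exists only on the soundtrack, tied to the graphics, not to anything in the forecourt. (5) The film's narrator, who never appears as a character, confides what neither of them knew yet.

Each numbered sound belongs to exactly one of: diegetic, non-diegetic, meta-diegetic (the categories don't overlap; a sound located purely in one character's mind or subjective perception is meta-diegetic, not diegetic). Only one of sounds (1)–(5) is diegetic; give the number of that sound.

(1) it's the actual ambient sound of the location → diegetic.
Sound (2): Ozan alone 'hears' it — an imagined sound, not present in the space, so meta-diegetic.
(3) is non-diegetic: score with no on-screen or off-screen source; it exists for the audience alone.
(4) sound married to a title/caption — outside the diegesis by definition → non-diegetic.
(5) external voice-over — not a character, not heard by anyone in the scene → non-diegetic.
Only (1) is diegetic.

1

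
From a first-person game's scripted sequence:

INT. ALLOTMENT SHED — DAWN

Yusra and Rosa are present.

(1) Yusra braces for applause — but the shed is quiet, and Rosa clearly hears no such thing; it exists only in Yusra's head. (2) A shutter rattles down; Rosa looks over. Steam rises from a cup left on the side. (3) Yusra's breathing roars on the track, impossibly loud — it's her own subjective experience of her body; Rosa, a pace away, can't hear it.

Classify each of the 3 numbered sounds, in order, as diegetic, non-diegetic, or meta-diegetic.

(1) is meta-diegetic: Yusra alone 'hears' it — an imagined sound, not present in the space.
(2) is diegetic: the sound comes from a shutter physically present in the location.
Sound (3): a subjective body sound — Yusra's private perception, inaudible to Rosa, so meta-diegetic.

meta-diegetic, diegetic, meta-diegetic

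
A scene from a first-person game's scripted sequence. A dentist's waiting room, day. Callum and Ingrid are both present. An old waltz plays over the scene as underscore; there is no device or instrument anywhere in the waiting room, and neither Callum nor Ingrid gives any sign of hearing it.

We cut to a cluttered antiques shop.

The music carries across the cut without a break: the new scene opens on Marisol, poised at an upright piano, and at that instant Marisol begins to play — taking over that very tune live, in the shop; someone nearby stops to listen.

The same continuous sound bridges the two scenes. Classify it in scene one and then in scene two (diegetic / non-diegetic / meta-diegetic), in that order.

non-diegetic, diegetic

Scene one: there's no in-world source anywhere and no character hears it — underscore for the audience only → non-diegetic.
Scene two: from the moment Marisol starts playing, the tune is being performed on an upright piano inside the story world and another character hears it → diegetic.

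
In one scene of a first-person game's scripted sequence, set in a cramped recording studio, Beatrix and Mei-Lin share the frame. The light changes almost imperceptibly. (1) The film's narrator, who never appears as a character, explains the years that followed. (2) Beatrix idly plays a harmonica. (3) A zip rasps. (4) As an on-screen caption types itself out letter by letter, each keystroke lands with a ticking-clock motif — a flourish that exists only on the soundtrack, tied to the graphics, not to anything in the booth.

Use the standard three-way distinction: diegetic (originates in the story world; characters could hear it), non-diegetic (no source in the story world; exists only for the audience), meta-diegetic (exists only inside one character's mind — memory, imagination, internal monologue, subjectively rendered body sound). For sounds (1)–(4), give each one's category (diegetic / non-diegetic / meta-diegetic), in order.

non-diegetic, diegetic, diegetic, non-diegetic

(1) commentary laid over the scene from outside the fiction → non-diegetic.
Sound (2): Beatrix is producing the music live, in the story world, so diegetic.
Sound (3): the sound comes from a zip physically present in the location, so diegetic.
Sound (4): it accompanies on-screen graphics, not anything inside the story world, so non-diegetic.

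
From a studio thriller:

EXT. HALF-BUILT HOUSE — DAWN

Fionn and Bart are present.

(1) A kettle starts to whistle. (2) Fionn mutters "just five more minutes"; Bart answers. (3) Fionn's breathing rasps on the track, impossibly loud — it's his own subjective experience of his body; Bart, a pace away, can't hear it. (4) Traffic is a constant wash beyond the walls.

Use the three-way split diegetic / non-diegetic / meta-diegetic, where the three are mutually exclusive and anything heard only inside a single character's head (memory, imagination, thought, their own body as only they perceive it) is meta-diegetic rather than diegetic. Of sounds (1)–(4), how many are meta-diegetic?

1

Sound (1): an in-world source (a kettle); characters could hear it, so diegetic.
(2) is diegetic: on-screen dialogue — Fionn speaks and Bart is there to hear.
(3) is meta-diegetic: it's Fionn's internal bodily sensation rendered as sound; only Fionn 'hears' it.
Sound (4): traffic is part of the location's real environment, so diegetic.
So 1 of the 4 is meta-diegetic: (3).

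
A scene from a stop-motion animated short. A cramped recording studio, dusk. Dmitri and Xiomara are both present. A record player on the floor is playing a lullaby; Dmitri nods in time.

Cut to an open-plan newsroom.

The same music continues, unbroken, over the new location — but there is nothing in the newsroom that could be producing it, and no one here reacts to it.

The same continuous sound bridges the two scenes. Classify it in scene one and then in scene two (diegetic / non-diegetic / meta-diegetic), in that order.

Scene one: a record player is an on-screen source and Dmitri reacts to it → diegetic.
Scene two: there is no source in the newsroom and no one hears it — it's now underscore → non-diegetic.

diegetic, non-diegetic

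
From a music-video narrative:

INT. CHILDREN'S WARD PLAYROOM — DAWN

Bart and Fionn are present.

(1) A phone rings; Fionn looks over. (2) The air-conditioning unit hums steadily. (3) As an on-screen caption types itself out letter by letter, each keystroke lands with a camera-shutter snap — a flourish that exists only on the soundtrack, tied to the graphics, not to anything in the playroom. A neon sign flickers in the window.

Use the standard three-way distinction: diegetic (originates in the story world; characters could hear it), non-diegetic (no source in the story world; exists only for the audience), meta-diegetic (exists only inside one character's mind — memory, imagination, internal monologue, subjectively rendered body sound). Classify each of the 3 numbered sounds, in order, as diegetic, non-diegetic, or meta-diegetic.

(1) is diegetic: the sound comes from a phone physically present in the location.
(2) the air-conditioning unit is part of the location's real environment → diegetic.
(3) is non-diegetic: it accompanies on-screen graphics, not anything inside the story world.

diegetic, diegetic, non-diegetic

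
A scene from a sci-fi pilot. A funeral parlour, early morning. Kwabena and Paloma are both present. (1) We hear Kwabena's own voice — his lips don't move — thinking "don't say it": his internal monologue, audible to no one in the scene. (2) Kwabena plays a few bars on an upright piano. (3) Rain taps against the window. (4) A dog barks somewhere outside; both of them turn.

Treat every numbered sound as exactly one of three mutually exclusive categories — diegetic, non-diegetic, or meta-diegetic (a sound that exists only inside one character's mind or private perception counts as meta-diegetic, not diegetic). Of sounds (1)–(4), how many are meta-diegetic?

(1) Kwabena's thought-voice: a private mental sound no other character can hear → meta-diegetic.
(2) a character is playing an upright piano on screen → diegetic.
(3) is diegetic: it's the actual ambient sound of the location.
(4) is diegetic: an in-world source (a dog); characters could hear it.
Meta-diegetic: (1) — that's 1.

1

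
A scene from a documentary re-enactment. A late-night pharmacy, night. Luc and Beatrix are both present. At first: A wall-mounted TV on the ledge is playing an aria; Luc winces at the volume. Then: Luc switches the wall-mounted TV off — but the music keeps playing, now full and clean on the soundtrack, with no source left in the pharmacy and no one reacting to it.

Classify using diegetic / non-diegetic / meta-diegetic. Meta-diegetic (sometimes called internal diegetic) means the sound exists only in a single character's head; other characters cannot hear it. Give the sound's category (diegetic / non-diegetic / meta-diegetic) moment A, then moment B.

Moment A: a wall-mounted TV is a real in-scene source and Luc reacts to it → diegetic.
Moment B: there is no longer any in-world source and no one can hear it — it has become underscore → non-diegetic.

diegetic, non-diegetic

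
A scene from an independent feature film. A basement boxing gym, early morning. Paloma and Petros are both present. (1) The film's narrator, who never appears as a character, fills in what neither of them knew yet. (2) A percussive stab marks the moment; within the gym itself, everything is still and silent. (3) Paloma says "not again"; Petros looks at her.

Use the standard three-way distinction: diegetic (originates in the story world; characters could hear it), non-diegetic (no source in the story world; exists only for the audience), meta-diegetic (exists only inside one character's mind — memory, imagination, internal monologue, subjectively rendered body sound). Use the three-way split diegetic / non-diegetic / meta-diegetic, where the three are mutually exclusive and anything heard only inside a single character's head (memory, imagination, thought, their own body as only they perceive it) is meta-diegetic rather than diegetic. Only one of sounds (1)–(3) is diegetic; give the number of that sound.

3

Sound (1): commentary laid over the scene from outside the fiction, so non-diegetic.
Sound (2): nothing in the scene produces it; it's an accent added for the audience, so non-diegetic.
Sound (3): Paloma is a character speaking aloud in the scene, so diegetic.
Only (3) is diegetic.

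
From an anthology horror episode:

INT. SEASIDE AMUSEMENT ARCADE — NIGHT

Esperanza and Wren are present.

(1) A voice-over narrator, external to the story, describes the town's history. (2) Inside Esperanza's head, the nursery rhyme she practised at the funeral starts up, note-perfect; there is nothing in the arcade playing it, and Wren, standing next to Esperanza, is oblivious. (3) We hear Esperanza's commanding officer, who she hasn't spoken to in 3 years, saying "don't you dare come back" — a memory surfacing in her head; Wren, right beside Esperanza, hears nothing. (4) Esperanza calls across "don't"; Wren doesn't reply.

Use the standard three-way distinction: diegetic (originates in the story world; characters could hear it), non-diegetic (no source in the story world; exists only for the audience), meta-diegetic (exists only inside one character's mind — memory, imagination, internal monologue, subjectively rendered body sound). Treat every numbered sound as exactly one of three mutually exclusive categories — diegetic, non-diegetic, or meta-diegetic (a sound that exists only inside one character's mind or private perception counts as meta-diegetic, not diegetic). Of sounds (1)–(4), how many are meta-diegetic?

2

(1) the narrator exists outside the story world, addressing only the audience → non-diegetic.
Sound (2): the music is a memory playing inside Esperanza's mind alone; no real-world source, Wren can't hear it, so meta-diegetic.
Sound (3): a remembered line, private to Esperanza — not present in the room, not audible to Wren, so meta-diegetic.
Sound (4): spoken by a character present in the story world, so diegetic.
Meta-diegetic: (2), (3) — that's 2.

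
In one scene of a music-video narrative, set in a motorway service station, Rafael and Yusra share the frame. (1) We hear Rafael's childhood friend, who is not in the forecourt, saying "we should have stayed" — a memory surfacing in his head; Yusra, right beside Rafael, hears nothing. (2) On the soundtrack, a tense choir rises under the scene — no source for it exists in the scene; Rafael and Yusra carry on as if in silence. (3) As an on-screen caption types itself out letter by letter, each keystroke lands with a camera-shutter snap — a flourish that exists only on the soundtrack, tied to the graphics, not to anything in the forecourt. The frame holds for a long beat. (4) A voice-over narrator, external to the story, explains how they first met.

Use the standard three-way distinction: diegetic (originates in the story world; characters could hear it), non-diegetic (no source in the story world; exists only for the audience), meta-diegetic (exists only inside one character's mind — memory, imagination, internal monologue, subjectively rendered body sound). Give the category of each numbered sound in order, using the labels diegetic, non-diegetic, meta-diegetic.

(1) a remembered line, private to Rafael — not present in the room, not audible to Yusra → meta-diegetic.
Sound (2): it has no source in the story world and no character can hear it — it's underscore, so non-diegetic.
Sound (3): sound married to a title/caption — outside the diegesis by definition, so non-diegetic.
Sound (4): commentary laid over the scene from outside the fiction, so non-diegetic.

meta-diegetic, non-diegetic, non-diegetic, non-diegetic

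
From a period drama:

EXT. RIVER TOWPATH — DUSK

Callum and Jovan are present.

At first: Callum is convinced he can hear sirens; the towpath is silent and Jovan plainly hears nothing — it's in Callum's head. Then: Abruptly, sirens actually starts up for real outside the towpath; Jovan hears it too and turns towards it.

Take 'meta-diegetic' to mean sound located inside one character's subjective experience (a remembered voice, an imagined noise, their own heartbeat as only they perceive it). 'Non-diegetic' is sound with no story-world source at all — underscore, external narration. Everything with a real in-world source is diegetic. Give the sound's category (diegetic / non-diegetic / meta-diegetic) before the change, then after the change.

Before the change: only Callum 'hears' it — imagined, in his mind → meta-diegetic.
After the change: now there's a real external source and Jovan hears it too — in the story world → diegetic.

meta-diegetic, diegetic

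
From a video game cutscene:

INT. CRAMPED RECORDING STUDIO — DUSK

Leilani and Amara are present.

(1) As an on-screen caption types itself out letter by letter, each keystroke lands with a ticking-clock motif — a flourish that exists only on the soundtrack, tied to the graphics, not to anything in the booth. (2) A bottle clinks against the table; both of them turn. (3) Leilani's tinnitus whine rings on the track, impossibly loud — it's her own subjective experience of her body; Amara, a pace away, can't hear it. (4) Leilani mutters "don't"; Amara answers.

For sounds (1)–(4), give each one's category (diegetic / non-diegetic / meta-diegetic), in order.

non-diegetic, diegetic, meta-diegetic, diegetic

Sound (1): sound married to a title/caption — outside the diegesis by definition, so non-diegetic.
(2) is diegetic: the sound comes from a bottle physically present in the location.
Sound (3): a subjective body sound — Leilani's private perception, inaudible to Amara, so meta-diegetic.
(4) spoken by a character present in the story world → diegetic.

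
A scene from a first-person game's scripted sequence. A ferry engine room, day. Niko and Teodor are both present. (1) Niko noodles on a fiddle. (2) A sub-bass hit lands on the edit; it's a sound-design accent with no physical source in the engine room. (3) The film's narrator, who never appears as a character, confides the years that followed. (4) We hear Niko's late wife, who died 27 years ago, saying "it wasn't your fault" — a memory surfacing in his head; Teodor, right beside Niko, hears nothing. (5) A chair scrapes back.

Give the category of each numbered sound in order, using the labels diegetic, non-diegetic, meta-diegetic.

(1) the instrument and the performer are both in the scene → diegetic.
Sound (2): it's a sound-design accent with no in-world source; no one in the scene can hear it, so non-diegetic.
Sound (3): commentary laid over the scene from outside the fiction, so non-diegetic.
(4) is meta-diegetic: a remembered line, private to Niko — not present in the room, not audible to Teodor.
Sound (5): an in-world source (a chair); characters could hear it, so diegetic.

diegetic, non-diegetic, non-diegetic, meta-diegetic, diegetic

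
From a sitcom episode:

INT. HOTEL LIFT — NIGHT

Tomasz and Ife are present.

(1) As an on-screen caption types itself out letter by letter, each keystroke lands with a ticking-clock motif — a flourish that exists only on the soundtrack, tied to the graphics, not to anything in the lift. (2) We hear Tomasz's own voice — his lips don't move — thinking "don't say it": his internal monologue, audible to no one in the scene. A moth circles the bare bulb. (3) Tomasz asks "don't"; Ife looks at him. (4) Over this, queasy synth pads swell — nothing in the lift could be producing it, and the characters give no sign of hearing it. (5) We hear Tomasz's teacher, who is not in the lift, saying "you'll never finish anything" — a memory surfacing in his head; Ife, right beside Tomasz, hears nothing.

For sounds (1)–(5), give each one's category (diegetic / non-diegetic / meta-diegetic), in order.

non-diegetic, meta-diegetic, diegetic, non-diegetic, meta-diegetic

(1) it accompanies on-screen graphics, not anything inside the story world → non-diegetic.
(2) is meta-diegetic: Tomasz's thought-voice: a private mental sound no other character can hear.
(3) on-screen dialogue — Tomasz speaks and Ife is there to hear → diegetic.
Sound (4): nothing in the lift produces it and the characters don't hear it — pure soundtrack, so non-diegetic.
(5) it's Tomasz's recollection rendered as sound; the other character can't hear it → meta-diegetic.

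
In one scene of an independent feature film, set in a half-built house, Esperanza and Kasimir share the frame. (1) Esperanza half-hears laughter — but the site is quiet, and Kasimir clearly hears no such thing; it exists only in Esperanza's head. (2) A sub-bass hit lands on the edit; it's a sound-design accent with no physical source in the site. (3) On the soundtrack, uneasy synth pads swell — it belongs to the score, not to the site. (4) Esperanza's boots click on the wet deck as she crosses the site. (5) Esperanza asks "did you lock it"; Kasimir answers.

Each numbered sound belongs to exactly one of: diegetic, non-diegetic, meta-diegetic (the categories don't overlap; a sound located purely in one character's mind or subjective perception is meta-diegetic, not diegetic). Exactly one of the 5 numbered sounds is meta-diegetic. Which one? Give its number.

1

(1) is meta-diegetic: subjective to Esperanza: the site is silent and Kasimir hears nothing.
(2) an editorial stinger — it belongs to the cut, not the story world → non-diegetic.
(3) is non-diegetic: nothing in the site produces it and the characters don't hear it — pure soundtrack.
Sound (4): a character's body making contact with the set — an in-world sound, so diegetic.
(5) spoken by a character present in the story world → diegetic.
Only (1) is meta-diegetic.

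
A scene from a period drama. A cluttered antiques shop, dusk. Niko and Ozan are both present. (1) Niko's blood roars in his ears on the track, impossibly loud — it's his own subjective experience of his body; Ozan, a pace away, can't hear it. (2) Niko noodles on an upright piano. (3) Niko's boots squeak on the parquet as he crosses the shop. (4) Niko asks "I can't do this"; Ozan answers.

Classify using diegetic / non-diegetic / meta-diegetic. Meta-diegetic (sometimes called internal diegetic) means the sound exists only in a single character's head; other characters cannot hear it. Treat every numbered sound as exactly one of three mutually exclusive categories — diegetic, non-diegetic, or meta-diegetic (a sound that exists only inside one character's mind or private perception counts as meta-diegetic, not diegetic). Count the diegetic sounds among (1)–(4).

3

Sound (1): point-of-audition from inside Niko's body; not a sound in the room, so meta-diegetic.
(2) is diegetic: the instrument and the performer are both in the scene.
(3) is diegetic: a character's body making contact with the set — an in-world sound.
(4) spoken by a character present in the story world → diegetic.
So 3 of the 4 are diegetic: (2), (3), (4).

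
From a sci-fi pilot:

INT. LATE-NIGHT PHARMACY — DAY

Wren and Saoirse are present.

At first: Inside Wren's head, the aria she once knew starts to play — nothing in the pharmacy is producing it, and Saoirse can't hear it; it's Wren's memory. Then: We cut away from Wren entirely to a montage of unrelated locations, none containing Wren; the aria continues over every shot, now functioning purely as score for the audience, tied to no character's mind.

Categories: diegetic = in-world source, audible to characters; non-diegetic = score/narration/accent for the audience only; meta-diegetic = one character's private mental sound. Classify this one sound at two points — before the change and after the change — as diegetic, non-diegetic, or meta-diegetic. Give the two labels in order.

Before the change: the music lives inside Wren's mind alone; Saoirse can't hear it → meta-diegetic.
After the change: once it plays over shots Wren isn't in, detached from any character's subjectivity, it's conventional underscore → non-diegetic.

meta-diegetic, non-diegetic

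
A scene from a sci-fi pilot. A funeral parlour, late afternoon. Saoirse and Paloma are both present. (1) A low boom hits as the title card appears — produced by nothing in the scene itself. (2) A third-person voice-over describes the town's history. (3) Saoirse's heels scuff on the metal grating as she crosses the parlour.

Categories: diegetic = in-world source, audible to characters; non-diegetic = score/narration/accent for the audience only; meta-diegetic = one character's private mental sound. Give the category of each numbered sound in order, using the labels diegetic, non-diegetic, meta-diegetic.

Sound (1): nothing in the scene produces it; it's an accent added for the audience, so non-diegetic.
(2) external voice-over — not a character, not heard by anyone in the scene → non-diegetic.
(3) it's the physical sound of Saoirse moving in the space → diegetic.

non-diegetic, non-diegetic, diegetic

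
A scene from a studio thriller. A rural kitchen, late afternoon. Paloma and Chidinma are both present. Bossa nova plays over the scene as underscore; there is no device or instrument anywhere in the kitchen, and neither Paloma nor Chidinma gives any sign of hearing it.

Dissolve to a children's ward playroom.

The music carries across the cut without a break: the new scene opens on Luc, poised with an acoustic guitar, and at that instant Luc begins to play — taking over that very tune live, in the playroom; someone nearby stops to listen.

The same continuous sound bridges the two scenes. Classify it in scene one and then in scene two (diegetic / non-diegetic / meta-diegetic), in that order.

non-diegetic, diegetic

Scene one: there's no in-world source anywhere and no character hears it — underscore for the audience only → non-diegetic.
Scene two: from the moment Luc starts playing, the tune is being performed on an acoustic guitar inside the story world and another character hears it → diegetic.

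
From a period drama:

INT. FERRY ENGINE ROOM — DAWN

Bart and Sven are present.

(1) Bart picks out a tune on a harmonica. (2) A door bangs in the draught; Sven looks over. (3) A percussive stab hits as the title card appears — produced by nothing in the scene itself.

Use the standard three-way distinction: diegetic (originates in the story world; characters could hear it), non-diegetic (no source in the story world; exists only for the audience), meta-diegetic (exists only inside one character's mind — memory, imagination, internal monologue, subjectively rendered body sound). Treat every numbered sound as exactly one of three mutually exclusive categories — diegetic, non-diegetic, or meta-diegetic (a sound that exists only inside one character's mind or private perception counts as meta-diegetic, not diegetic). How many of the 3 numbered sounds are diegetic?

(1) is diegetic: Bart is producing the music live, in the story world.
(2) a door is a real object/event in the scene's world → diegetic.
Sound (3): it's a sound-design accent with no in-world source; no one in the scene can hear it, so non-diegetic.
Diegetic: (1), (2) — that's 2.

2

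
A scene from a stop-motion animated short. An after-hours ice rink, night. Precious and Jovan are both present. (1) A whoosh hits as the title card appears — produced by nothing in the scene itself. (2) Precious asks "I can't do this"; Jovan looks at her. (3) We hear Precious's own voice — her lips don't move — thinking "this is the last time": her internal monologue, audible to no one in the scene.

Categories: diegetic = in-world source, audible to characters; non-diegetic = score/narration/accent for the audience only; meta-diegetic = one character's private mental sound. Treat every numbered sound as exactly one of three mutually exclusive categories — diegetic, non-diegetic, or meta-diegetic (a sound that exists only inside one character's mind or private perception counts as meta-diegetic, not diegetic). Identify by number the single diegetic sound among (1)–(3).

2

(1) is non-diegetic: nothing in the scene produces it; it's an accent added for the audience.
(2) Precious is a character speaking aloud in the scene → diegetic.
Sound (3): internal monologue — inside Precious's mind, not spoken into the scene, so meta-diegetic.
Only (2) is diegetic.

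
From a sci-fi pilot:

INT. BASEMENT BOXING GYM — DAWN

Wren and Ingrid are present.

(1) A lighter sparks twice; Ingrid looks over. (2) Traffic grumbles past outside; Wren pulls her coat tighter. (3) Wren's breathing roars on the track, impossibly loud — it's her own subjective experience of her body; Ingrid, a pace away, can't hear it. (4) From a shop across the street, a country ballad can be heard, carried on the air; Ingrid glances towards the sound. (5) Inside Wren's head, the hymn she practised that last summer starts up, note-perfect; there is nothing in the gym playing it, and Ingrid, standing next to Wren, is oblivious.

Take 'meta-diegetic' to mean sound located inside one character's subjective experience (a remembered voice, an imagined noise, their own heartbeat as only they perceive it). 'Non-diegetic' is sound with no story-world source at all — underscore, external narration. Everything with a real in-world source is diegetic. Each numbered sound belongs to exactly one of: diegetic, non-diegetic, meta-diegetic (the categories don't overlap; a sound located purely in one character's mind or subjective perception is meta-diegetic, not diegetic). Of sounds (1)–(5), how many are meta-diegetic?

2

Sound (1): a lighter is a real object/event in the scene's world, so diegetic.
Sound (2): it's the actual ambient sound of the location, so diegetic.
(3) is meta-diegetic: a subjective body sound — Wren's private perception, inaudible to Ingrid.
(4) is diegetic: it's coming from a shop across the street — a location within the story world — and Ingrid reacts.
Sound (5): the music is a memory playing inside Wren's mind alone; no real-world source, Ingrid can't hear it, so meta-diegetic.
So 2 of the 5 are meta-diegetic: (3), (5).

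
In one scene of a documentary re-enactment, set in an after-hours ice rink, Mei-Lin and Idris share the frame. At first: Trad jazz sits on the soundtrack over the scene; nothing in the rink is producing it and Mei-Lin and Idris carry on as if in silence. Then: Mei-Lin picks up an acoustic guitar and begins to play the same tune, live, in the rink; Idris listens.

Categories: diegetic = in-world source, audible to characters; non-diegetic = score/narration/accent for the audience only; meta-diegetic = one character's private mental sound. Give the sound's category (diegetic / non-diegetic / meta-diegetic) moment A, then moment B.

non-diegetic, diegetic

Moment A: no in-world source exists and no character can hear it — underscore → non-diegetic.
Moment B: an acoustic guitar is now a real source in the story world and the characters hear it → diegetic.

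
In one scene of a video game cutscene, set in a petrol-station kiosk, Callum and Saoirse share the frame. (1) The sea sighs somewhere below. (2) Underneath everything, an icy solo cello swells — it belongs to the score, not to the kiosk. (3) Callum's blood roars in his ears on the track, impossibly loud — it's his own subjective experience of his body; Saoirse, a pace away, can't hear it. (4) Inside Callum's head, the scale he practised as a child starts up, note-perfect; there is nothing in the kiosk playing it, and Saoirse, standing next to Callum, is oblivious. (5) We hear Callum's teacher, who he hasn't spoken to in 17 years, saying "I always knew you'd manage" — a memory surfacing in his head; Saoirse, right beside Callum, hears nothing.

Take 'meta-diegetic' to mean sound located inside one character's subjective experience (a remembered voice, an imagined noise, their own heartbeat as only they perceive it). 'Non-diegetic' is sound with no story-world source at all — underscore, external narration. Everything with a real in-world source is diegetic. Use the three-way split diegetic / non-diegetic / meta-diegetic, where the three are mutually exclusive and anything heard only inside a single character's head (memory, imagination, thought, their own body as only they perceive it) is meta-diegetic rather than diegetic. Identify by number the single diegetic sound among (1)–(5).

(1) ambient/room sound belonging to the story's physical space → diegetic.
Sound (2): it has no source in the story world and no character can hear it — it's underscore, so non-diegetic.
(3) is meta-diegetic: point-of-audition from inside Callum's body; not a sound in the room.
(4) is meta-diegetic: remembered music, private to Callum — Saoirse is oblivious because it isn't in the room.
(5) a remembered line, private to Callum — not present in the room, not audible to Saoirse → meta-diegetic.
Only (1) is diegetic.

1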